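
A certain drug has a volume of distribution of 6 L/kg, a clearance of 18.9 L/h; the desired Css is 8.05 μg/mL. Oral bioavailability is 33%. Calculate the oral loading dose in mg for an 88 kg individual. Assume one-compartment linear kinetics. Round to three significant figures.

12900 mg

Vd(total) = 88 kg × 6 L/kg = 528.0 L
LD is governed by Vd — clearance does not enter the loading-dose calculation.
LD = Vd × C / F = 528.0 × 8.050 / 0.33 = 12880 mg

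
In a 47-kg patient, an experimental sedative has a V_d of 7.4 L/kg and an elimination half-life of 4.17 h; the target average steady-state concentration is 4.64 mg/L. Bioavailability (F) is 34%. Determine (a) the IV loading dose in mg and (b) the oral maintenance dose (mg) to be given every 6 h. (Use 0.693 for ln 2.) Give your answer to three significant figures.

Vd(total) = 47 kg × 7.4 L/kg = 347.8 L
LD = Vd × C = 347.8 × 4.64 = 1614 mg
CL = 0.693 × Vd / t½ = 0.693 × 347.8 / 4.17 = 57.80 L/h
D = CL × Css × τ / F = 57.80 × 4.64 × 6 / 0.34 = 4733 mg

(a) 1610 mg; (b) 4730 mg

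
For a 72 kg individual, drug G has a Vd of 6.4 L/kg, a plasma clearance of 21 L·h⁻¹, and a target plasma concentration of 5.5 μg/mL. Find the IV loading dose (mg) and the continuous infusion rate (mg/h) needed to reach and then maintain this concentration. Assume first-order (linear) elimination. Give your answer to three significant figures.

(a) 2530 mg; (b) 116 mg/h

Vd = 6.4 L/kg × 72 kg = 460.8 L
LD = Vd · C_target = 460.8 × 5.5 = 2534 mg
Maintenance infusion rate = CL × Css = 21.00 × 5.5 = 115.5 mg/h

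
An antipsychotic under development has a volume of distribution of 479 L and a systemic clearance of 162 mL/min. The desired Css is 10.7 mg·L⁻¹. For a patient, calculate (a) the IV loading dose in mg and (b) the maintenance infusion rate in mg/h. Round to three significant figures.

Loading dose = Vd × C = 479.0 × 10.7 = 5125 mg
CL = 162 mL/min = 162 × 0.06 = 9.720 L/h
Infusion rate = 9.720 L/h × 10.7 mg/L = 104.0 mg/h

(a) 5130 mg; (b) 104 mg/h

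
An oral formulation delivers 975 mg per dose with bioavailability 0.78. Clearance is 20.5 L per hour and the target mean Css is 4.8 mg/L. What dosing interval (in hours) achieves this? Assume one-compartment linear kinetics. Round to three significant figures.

7.73 h

F·D/τ = CL·Css → τ = F·D / (CL·Css).
τ = 0.78 × 975 / (20.5 × 4.8) = 7.729 h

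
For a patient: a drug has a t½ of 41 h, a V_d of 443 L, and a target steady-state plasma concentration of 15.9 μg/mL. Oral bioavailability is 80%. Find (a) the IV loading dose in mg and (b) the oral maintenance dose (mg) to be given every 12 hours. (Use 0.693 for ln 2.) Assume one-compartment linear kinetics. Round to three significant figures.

(a) 7040 mg; (b) 1790 mg

LD = Vd × C = 443.0 × 15.9 = 7044 mg
CL = 0.693 × Vd / t½ = 0.693 × 443.0 / 41 = 7.488 L/h
D = CL × Css × τ / F = 7.488 × 15.9 × 12 / 0.8 = 1786 mg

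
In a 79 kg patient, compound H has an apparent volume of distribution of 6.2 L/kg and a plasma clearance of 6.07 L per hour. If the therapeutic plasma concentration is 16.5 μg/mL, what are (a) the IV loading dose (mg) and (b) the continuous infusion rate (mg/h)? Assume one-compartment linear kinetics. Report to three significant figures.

(a) 8080 mg; (b) 100 mg/h

Vd(total) = 79 kg × 6.2 L/kg = 489.8 L
Loading: fill Vd to C_target → 489.8 L × 16.5 mg/L = 8082 mg
Maintenance infusion rate = CL × Css = 6.070 × 16.5 = 100.2 mg/h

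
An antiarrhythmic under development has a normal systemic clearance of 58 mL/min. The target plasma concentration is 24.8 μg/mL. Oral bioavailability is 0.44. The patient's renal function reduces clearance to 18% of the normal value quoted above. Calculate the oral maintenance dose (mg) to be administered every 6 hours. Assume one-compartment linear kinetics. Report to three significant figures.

Convert clearance: 58 mL/min × 60 min/h ÷ 1000 mL/L = 3.480 L/h
Patient clearance = 0.18 × 3.480 = 0.6264 L/h
D = CL × Css × τ / F = 0.6264 × 24.8 × 6 / 0.44 = 211.8 mg

212 mg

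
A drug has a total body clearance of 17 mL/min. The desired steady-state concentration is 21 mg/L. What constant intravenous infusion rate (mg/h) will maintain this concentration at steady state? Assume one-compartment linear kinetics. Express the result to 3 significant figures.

CL = 17 mL/min = 17 × 0.06 = 1.020 L/h
At steady state, infusion rate equals elimination rate: rate in = CL × Css.
R₀ = 1.020 × 21 = 21.42 mg/h

21.4 mg/h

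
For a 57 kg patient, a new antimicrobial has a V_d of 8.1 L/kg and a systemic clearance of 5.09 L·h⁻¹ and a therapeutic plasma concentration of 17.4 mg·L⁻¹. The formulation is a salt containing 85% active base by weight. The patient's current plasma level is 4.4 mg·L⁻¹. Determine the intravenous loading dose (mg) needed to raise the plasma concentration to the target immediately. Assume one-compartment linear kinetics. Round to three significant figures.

7060 mg

Vd = 8.1 L/kg × 57 kg = 461.7 L
Concentration deficit ΔC = 17.4 − 4.4 = 13.00 mg/L
LD = Vd × ΔC / S = 461.7 × 13.00 / 0.85 = 7061 mg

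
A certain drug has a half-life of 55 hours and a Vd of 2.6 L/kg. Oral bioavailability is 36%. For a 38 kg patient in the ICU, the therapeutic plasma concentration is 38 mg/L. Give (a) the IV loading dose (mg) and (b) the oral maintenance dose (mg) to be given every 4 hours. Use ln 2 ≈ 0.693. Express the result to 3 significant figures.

Vd = 2.6 L/kg × 38 kg = 98.80 L
LD = Vd × C = 98.80 × 38 = 3754 mg
CL = 0.693 × Vd / t½ = 0.693 × 98.80 / 55 = 1.245 L/h
D = CL × Css × τ / F = 1.245 × 38 × 4 / 0.36 = 525.7 mg

(a) 3750 mg; (b) 526 mg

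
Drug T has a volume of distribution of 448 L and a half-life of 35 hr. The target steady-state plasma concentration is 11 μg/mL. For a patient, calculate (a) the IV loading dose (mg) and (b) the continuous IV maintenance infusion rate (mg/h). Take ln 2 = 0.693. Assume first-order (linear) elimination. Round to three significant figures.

(a) 4930 mg; (b) 97.6 mg/h

LD = Vd × C = 448.0 × 11 = 4928 mg
CL = 0.693 × Vd / t½ = 0.693 × 448.0 / 35 = 8.870 L/h
Infusion rate = CL × Css = 8.870 × 11 = 97.57 mg/h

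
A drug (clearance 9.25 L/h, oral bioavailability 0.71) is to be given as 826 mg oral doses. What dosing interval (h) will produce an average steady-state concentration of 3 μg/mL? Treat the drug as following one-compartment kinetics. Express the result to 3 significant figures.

21.1 h

F·D/τ = CL·Css → τ = F·D / (CL·Css).
τ = 0.71 × 826 / (9.25 × 3) = 21.13 h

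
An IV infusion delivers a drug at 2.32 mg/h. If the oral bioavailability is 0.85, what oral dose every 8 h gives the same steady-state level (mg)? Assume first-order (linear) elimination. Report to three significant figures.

To maintain the same Css, the systemic dosing rate must be unchanged: F·D/τ = infusion rate.
D = rate × τ / F = 2.32 × 8 / 0.85 = 21.84 mg

21.8 mg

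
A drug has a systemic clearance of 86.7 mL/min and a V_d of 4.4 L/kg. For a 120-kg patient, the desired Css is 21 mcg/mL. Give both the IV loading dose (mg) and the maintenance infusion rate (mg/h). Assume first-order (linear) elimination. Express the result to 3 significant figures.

Vd(total) = 120 kg × 4.4 L/kg = 528.0 L
Loading dose = Vd × C = 528.0 × 21 = 11090 mg
CL = 86.7 mL/min × 60/1000 = 5.202 L/h
Infusion rate = 5.202 L/h × 21 mg/L = 109.2 mg/h

(a) 11100 mg; (b) 109 mg/h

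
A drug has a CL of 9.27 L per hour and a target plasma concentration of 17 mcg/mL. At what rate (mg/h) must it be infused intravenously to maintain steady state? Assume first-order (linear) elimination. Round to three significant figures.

158 mg/h

At steady state, infusion rate equals elimination rate: rate in = CL × Css.
Infusion rate = CL · Css = 9.270 L/h × 17 mg/L = 157.6 mg/h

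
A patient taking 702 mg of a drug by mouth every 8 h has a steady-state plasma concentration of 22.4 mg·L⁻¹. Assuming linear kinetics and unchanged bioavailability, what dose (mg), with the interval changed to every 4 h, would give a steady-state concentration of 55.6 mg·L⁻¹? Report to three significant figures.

871 mg

With linear kinetics, Css is proportional to dose rate (D/τ) at fixed clearance.
D₂ = D₁ × (Css,target / Css,current) × (τ₂/τ₁) = 702 × (55.6/22.4) × (4/8) = 871.2 mg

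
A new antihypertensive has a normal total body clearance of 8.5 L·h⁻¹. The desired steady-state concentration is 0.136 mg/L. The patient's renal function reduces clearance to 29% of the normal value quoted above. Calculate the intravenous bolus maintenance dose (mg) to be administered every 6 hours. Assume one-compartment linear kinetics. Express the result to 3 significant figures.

Patient clearance = 0.29 × 8.500 = 2.465 L/h
D = CL × Css × τ = 2.465 × 0.136 × 6 = 2.011 mg

2.01 mg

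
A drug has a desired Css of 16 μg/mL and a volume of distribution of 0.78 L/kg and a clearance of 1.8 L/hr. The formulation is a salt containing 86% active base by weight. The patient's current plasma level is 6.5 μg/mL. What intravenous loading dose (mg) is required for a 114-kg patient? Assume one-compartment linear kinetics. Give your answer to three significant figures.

Total Vd = 0.78 × 114 = 88.92 L
LD is governed by Vd — clearance does not enter the loading-dose calculation.
Concentration deficit ΔC = 16 − 6.5 = 9.500 mg/L
LD = Vd × ΔC / S = 88.92 × 9.500 / 0.86 = 982.3 mg

982 mg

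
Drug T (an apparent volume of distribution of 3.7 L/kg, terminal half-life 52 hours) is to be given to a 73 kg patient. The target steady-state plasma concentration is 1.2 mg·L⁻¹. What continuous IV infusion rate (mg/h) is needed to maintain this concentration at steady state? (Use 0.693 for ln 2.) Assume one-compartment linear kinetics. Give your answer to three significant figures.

Vd(total) = 73 kg × 3.7 L/kg = 270.1 L
CL = ln 2 · Vd / t½ = 0.693 × 270.1 / 52 = 3.600 L/h
Infusion rate = CL × Css = 3.600 × 1.2 = 4.320 mg/h

4.32 mg/h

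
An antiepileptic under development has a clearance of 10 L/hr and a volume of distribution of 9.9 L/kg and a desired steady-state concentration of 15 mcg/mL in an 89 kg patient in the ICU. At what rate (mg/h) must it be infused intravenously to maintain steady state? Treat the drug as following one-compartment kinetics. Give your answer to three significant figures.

150 mg/h

R₀ = 10.00 × 15 = 150.0 mg/h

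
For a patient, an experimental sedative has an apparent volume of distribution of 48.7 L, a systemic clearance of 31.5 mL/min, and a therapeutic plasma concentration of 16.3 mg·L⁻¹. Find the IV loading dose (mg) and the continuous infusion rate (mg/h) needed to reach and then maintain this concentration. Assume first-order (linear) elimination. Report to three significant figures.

Loading dose = Vd × C = 48.70 × 16.3 = 793.8 mg
CL = 31.5 mL/min × 60/1000 = 1.890 L/h
Maintenance infusion rate = CL × Css = 1.890 × 16.3 = 30.81 mg/h

(a) 794 mg; (b) 30.8 mg/h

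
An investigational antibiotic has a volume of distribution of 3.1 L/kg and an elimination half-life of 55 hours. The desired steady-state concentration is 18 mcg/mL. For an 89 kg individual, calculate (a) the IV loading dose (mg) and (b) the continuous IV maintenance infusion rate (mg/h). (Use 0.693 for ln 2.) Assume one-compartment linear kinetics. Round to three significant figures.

Vd(total) = 89 kg × 3.1 L/kg = 275.9 L
LD = Vd × C = 275.9 × 18 = 4966 mg
CL = 0.693 × Vd / t½ = 0.693 × 275.9 / 55 = 3.476 L/h
Infusion rate = CL × Css = 3.476 × 18 = 62.57 mg/h

(a) 4970 mg; (b) 62.6 mg/h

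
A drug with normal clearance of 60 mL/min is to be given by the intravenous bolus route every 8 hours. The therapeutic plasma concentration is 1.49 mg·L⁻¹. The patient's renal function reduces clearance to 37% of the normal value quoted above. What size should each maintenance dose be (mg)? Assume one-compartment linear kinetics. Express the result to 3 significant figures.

15.9 mg

CL = 60 mL/min × 60/1000 = 3.600 L/h
Patient clearance = 0.37 × 3.600 = 1.332 L/h
D = CL × Css × τ = 1.332 × 1.49 × 8 = 15.88 mg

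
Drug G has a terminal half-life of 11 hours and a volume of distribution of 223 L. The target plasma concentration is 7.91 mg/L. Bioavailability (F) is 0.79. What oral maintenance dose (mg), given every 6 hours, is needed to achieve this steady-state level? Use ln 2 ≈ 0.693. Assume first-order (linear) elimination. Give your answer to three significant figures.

844 mg

k = 0.693/11 = 0.06300 h⁻¹, so CL = k·Vd = 0.06300 × 223.0 = 14.05 L/h
D = CL × Css × τ / F = 14.05 × 7.91 × 6 / 0.79 = 844.1 mg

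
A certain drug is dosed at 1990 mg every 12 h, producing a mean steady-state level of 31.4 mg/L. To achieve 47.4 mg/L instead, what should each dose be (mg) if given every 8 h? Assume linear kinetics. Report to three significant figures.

With linear kinetics, Css is proportional to dose rate (D/τ) at fixed clearance.
D₂ = D₁ × (Css,target / Css,current) × (τ₂/τ₁) = 1990 × (47.4/31.4) × (8/12) = 2003 mg

2000 mg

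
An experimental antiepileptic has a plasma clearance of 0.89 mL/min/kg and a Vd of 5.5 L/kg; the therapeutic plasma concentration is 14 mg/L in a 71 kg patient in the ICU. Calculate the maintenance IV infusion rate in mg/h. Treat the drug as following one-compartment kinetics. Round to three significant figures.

53.1 mg/h

CL = 0.89 mL/min/kg × 71 kg = 63.19 mL/min = 63.19 × 60/1000 = 3.791 L/h
Rate = CL × Css = 3.791 × 14 = 53.07 mg/h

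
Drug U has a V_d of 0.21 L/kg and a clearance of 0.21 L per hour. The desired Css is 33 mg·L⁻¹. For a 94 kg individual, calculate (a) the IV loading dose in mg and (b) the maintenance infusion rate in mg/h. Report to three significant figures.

(a) 651 mg; (b) 6.93 mg/h

Vd = 0.21 L/kg × 94 kg = 19.74 L
Loading dose = Vd × C = 19.74 × 33 = 651.4 mg
Maintenance infusion rate = CL × Css = 0.2100 × 33 = 6.930 mg/h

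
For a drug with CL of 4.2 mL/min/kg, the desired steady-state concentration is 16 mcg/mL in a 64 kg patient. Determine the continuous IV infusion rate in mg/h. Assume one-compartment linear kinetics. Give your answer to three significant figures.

258 mg/h

CL = 4.2 mL/min/kg × 64 kg = 268.8 mL/min = 268.8 × 60/1000 = 16.13 L/h
Infusion rate = CL · Css = 16.13 L/h × 16 mg/L = 258.1 mg/h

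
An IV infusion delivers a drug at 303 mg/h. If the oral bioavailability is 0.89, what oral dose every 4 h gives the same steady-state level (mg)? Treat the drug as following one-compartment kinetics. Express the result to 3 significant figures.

To maintain the same Css, the systemic dosing rate must be unchanged: F·D/τ = infusion rate.
D = rate × τ / F = 303 × 4 / 0.89 = 1362 mg

1360 mg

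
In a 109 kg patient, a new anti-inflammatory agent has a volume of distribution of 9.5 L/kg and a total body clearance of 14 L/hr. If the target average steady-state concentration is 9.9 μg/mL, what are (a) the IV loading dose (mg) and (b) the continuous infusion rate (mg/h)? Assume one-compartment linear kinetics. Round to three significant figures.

Vd(total) = 109 kg × 9.5 L/kg = 1036 L
LD = Vd · C_target = 1036 × 9.9 = 10260 mg
Maintenance: replace elimination → rate = CL × Css = 14.00 × 9.9 = 138.6 mg/h

(a) 10300 mg; (b) 139 mg/h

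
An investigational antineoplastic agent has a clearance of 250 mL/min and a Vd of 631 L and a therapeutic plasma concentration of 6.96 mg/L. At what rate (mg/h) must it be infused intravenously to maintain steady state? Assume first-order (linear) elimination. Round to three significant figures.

Convert clearance: 250 mL/min × 60 min/h ÷ 1000 mL/L = 15.00 L/h
Infusion rate = CL · Css = 15.00 L/h × 6.96 mg/L = 104.4 mg/h

104 mg/h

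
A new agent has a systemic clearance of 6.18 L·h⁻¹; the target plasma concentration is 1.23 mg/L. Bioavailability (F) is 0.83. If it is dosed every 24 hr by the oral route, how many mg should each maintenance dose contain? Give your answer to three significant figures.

220 mg

At steady state, dose per interval replaces the amount cleared in that interval: F·D/τ = CL·Css.
D = CL × Css × τ / F = 6.180 × 1.23 × 24 / 0.83 = 219.8 mg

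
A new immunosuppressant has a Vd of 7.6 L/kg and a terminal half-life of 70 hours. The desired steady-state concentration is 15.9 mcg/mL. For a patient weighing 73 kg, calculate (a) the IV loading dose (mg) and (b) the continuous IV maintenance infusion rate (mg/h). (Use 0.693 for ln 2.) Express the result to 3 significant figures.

(a) 8820 mg; (b) 87.3 mg/h

Vd = 7.6 L/kg × 73 kg = 554.8 L
LD = Vd × C = 554.8 × 15.9 = 8821 mg
CL = 0.693 × Vd / t½ = 0.693 × 554.8 / 70 = 5.493 L/h
Infusion rate = CL × Css = 5.493 × 15.9 = 87.34 mg/h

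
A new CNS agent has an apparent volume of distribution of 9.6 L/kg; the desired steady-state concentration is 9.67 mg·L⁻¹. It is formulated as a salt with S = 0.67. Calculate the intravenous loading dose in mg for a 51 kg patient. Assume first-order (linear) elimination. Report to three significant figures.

Vd(total) = 51 kg × 9.6 L/kg = 489.6 L
LD = Vd × C / S = 489.6 × 9.670 / 0.67 = 7066 mg

7070 mg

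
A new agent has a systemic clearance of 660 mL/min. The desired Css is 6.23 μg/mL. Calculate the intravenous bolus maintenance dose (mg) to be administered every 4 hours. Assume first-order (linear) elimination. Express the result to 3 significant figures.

CL = 660 mL/min = 660 × 0.06 = 39.60 L/h
D = CL × Css × τ = 39.60 × 6.23 × 4 = 986.8 mg

987 mg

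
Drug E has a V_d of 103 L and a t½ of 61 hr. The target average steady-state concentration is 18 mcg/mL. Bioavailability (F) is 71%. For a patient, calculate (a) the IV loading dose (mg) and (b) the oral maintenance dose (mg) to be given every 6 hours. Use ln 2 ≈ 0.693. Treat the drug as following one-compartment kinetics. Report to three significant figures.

LD = Vd × C = 103.0 × 18 = 1854 mg
CL = 0.693 × Vd / t½ = 0.693 × 103.0 / 61 = 1.170 L/h
D = CL × Css × τ / F = 1.170 × 18 × 6 / 0.71 = 178.0 mg

(a) 1850 mg; (b) 178 mg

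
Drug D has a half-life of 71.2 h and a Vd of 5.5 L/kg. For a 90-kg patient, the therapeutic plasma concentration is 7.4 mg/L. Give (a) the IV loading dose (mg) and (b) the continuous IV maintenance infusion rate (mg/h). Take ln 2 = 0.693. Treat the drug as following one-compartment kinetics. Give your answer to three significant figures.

Vd(total) = 90 kg × 5.5 L/kg = 495.0 L
LD = Vd × C = 495.0 × 7.4 = 3663 mg
CL = 0.693 × Vd / t½ = 0.693 × 495.0 / 71.2 = 4.818 L/h
Infusion rate = CL × Css = 4.818 × 7.4 = 35.65 mg/h

(a) 3660 mg; (b) 35.7 mg/h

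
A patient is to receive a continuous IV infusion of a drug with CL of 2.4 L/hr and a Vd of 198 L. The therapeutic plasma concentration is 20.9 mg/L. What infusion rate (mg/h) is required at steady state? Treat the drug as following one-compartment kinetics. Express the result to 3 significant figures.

50.2 mg/h

Infusion rate = CL · Css = 2.400 L/h × 20.9 mg/L = 50.16 mg/h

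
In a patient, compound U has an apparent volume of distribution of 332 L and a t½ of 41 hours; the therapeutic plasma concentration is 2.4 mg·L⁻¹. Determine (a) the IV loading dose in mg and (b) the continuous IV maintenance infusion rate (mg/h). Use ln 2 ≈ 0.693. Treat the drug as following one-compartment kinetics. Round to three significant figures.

LD = Vd × C = 332.0 × 2.4 = 796.8 mg
CL = 0.693 × Vd / t½ = 0.693 × 332.0 / 41 = 5.612 L/h
Infusion rate = CL × Css = 5.612 × 2.4 = 13.47 mg/h

(a) 797 mg; (b) 13.5 mg/h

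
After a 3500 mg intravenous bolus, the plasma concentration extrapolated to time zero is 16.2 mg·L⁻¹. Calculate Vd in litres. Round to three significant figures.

Immediately after an IV bolus, C₀ = Dose / Vd, so Vd = Dose / C₀.
Vd = 3500 / 16.2 = 216.0 L

216 L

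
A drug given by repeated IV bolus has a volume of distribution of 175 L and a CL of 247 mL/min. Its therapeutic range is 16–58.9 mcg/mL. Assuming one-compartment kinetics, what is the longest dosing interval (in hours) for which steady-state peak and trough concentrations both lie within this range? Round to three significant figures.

15.4 h

Convert clearance: 247 mL/min × 60 min/h ÷ 1000 mL/L = 14.82 L/h
k = CL / Vd = 14.82 / 175.0 = 0.08469 h⁻¹
Between IV bolus doses, concentration decays as C = C₀·e^(−kτ), so C_peak/C_trough = e^(kτ).
τ_max = ln(C_peak/C_trough) / k = ln(58.9/16) / 0.08469 = 1.303 / 0.08469 = 15.39 h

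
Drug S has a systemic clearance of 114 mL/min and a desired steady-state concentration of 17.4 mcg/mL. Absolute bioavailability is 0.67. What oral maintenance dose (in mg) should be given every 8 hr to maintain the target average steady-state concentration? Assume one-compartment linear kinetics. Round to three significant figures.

1420 mg

Convert clearance: 114 mL/min × 60 min/h ÷ 1000 mL/L = 6.840 L/h
D = CL × Css × τ / F = 6.840 × 17.4 × 8 / 0.67 = 1421 mg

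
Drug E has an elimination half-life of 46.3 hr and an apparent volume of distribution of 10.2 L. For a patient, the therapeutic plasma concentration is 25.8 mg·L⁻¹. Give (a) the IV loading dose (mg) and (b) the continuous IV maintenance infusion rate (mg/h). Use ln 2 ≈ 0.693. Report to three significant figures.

(a) 263 mg; (b) 3.94 mg/h

LD = Vd × C = 10.20 × 25.8 = 263.2 mg
CL = 0.693 × Vd / t½ = 0.693 × 10.20 / 46.3 = 0.1527 L/h
Infusion rate = CL × Css = 0.1527 × 25.8 = 3.940 mg/h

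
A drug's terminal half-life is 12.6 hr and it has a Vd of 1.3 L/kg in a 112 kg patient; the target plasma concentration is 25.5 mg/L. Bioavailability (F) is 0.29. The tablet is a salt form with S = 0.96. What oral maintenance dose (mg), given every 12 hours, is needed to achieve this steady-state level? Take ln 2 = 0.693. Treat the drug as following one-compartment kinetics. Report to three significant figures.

8800 mg

Vd = 1.3 L/kg × 112 kg = 145.6 L
CL = ln 2 · Vd / t½ = 0.693 × 145.6 / 12.6 = 8.008 L/h
D = CL × Css × τ / F / S = 8.008 × 25.5 × 12 / 0.29 / 0.96 = 8802 mg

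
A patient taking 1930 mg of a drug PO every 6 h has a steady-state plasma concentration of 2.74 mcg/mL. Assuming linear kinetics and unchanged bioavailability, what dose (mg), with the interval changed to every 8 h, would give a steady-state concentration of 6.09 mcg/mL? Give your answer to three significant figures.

5720 mg

With linear kinetics, Css is proportional to dose rate (D/τ) at fixed clearance.
D₂ = D₁ × (Css,target / Css,current) × (τ₂/τ₁) = 1930 × (6.09/2.74) × (8/6) = 5720 mg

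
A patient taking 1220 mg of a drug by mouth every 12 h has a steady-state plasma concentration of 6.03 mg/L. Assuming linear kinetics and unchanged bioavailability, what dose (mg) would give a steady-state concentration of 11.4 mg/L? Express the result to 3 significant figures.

With linear kinetics, Css is proportional to dose rate (D/τ) at fixed clearance.
D₂ = D₁ × (Css,target / Css,current) = 1220 × 11.4/6.03 = 2306 mg

2310 mg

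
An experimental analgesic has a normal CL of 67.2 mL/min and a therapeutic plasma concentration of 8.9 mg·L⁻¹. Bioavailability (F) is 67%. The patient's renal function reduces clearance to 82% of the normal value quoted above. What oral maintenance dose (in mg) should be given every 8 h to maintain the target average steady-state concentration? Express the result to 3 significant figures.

351 mg

CL = 67.2 mL/min × 60/1000 = 4.032 L/h
Patient clearance = 0.82 × 4.032 = 3.306 L/h
D = CL × Css × τ / F = 3.306 × 8.9 × 8 / 0.67 = 351.3 mg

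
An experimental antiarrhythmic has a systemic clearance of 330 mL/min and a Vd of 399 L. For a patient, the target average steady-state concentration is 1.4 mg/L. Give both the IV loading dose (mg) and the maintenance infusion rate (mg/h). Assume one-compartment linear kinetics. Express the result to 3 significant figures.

(a) 559 mg; (b) 27.7 mg/h

LD = Vd · C_target = 399.0 × 1.4 = 558.6 mg
Convert clearance: 330 mL/min × 60 min/h ÷ 1000 mL/L = 19.80 L/h
Infusion rate = 19.80 L/h × 1.4 mg/L = 27.72 mg/h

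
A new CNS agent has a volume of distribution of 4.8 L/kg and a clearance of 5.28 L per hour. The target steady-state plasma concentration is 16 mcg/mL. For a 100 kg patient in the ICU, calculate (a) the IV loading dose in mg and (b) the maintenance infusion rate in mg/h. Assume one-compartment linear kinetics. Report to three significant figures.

(a) 7680 mg; (b) 84.5 mg/h

Vd = 4.8 L/kg × 100 kg = 480.0 L
Loading dose = Vd × C = 480.0 × 16 = 7680 mg
Infusion rate = 5.280 L/h × 16 mg/L = 84.48 mg/h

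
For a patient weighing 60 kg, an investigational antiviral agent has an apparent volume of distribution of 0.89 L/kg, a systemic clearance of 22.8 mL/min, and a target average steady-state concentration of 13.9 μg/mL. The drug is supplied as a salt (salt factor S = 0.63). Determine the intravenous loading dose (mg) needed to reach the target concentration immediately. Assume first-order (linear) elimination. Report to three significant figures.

1180 mg

Total Vd = 0.89 × 60 = 53.40 L
The loading dose fills Vd to the target concentration; clearance is irrelevant here.
LD = Vd × C / S = 53.40 × 13.90 / 0.63 = 1178 mg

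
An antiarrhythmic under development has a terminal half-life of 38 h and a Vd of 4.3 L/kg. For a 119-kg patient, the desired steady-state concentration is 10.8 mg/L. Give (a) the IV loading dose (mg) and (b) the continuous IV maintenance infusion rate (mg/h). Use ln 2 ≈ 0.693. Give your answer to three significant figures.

Total Vd = 4.3 × 119 = 511.7 L
LD = Vd × C = 511.7 × 10.8 = 5526 mg
CL = 0.693 × Vd / t½ = 0.693 × 511.7 / 38 = 9.332 L/h
Infusion rate = CL × Css = 9.332 × 10.8 = 100.8 mg/h

(a) 5530 mg; (b) 101 mg/h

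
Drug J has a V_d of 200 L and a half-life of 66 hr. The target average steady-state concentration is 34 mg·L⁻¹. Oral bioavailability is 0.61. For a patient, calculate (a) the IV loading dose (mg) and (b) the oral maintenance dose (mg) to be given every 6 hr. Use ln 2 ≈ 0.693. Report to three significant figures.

LD = Vd × C = 200.0 × 34 = 6800 mg
CL = 0.693 × Vd / t½ = 0.693 × 200.0 / 66 = 2.100 L/h
D = CL × Css × τ / F = 2.100 × 34 × 6 / 0.61 = 702.3 mg

(a) 6800 mg; (b) 702 mg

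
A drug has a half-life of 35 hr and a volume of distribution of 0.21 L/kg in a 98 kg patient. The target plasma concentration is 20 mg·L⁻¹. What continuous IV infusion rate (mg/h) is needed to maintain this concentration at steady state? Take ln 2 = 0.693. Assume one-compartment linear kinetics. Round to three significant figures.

Total Vd = 0.21 × 98 = 20.58 L
CL = ln 2 · Vd / t½ = 0.693 × 20.58 / 35 = 0.4075 L/h
Infusion rate = CL × Css = 0.4075 × 20 = 8.150 mg/h

8.15 mg/h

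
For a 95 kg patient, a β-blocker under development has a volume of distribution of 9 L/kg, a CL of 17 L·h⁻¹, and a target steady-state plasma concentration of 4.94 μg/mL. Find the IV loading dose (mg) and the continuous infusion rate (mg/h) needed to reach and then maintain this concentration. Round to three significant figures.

(a) 4220 mg; (b) 84.0 mg/h

Vd = 9 L/kg × 95 kg = 855.0 L
Loading: fill Vd to C_target → 855.0 L × 4.94 mg/L = 4224 mg
Maintenance infusion rate = CL × Css = 17.00 × 4.94 = 83.98 mg/h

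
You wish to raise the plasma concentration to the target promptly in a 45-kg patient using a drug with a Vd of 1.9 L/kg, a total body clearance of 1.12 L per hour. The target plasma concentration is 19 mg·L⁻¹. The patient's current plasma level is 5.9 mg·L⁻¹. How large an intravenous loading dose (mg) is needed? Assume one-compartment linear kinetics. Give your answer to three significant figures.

Vd(total) = 45 kg × 1.9 L/kg = 85.50 L
Concentration deficit ΔC = 19 − 5.9 = 13.10 mg/L
LD = Vd × ΔC = 85.50 × 13.10 = 1120 mg

1120 mg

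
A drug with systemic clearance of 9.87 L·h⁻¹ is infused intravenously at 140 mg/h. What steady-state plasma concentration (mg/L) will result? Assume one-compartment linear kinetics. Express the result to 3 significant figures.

14.2 mg/L

Css = rate / CL = 140 / 9.870 = 14.18 mg/L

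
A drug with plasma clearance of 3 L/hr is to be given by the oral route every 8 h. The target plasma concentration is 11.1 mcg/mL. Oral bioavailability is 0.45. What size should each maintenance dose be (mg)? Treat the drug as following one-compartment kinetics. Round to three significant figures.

At steady state, dose per interval replaces the amount cleared in that interval: F·D/τ = CL·Css.
D = CL × Css × τ / F = 3.000 × 11.1 × 8 / 0.45 = 592.0 mg

592 mg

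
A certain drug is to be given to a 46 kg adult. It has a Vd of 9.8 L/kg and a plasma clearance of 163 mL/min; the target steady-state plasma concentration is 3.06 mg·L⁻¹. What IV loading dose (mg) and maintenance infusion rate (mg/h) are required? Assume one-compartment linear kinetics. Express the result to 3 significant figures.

Vd = 9.8 L/kg × 46 kg = 450.8 L
LD = Vd · C_target = 450.8 × 3.06 = 1379 mg
CL = 163 mL/min × 60/1000 = 9.780 L/h
Infusion rate = 9.780 L/h × 3.06 mg/L = 29.93 mg/h

(a) 1380 mg; (b) 29.9 mg/h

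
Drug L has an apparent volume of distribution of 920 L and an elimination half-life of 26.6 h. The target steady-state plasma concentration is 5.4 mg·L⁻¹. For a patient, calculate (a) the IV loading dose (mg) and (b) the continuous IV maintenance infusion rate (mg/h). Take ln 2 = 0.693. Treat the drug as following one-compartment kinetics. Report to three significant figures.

LD = Vd × C = 920.0 × 5.4 = 4968 mg
CL = 0.693 × Vd / t½ = 0.693 × 920.0 / 26.6 = 23.97 L/h
Infusion rate = CL × Css = 23.97 × 5.4 = 129.4 mg/h

(a) 4970 mg; (b) 129 mg/h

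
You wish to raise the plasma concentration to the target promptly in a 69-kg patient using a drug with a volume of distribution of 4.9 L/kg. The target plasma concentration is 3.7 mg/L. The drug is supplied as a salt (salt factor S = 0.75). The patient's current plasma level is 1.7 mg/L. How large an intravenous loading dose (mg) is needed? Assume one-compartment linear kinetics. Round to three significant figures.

Vd(total) = 69 kg × 4.9 L/kg = 338.1 L
Concentration deficit ΔC = 3.7 − 1.7 = 2.000 mg/L
LD = Vd × ΔC / S = 338.1 × 2.000 / 0.75 = 901.6 mg

902 mg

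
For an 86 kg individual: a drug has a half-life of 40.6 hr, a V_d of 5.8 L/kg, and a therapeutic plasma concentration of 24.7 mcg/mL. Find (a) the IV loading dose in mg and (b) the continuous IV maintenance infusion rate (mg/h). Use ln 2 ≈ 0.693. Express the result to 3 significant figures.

Vd = 5.8 L/kg × 86 kg = 498.8 L
LD = Vd × C = 498.8 × 24.7 = 12320 mg
CL = 0.693 × Vd / t½ = 0.693 × 498.8 / 40.6 = 8.514 L/h
Infusion rate = CL × Css = 8.514 × 24.7 = 210.3 mg/h

(a) 12300 mg; (b) 210 mg/h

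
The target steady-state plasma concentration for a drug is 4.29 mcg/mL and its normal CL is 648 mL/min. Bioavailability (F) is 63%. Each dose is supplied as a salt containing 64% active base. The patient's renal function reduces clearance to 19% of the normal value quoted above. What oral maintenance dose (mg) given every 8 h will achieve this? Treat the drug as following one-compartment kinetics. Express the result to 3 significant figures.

629 mg

Convert clearance: 648 mL/min × 60 min/h ÷ 1000 mL/L = 38.88 L/h
Patient clearance = 0.19 × 38.88 = 7.387 L/h
D = CL × Css × τ / F / S = 7.387 × 4.29 × 8 / 0.63 / 0.64 = 628.8 mg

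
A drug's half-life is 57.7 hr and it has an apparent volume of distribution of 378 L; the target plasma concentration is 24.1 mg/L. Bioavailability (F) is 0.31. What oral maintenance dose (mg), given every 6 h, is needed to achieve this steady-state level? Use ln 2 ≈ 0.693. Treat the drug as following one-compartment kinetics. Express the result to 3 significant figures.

2120 mg

CL = 0.693 × Vd / t½ = 0.693 × 378.0 / 57.7 = 4.540 L/h
D = CL × Css × τ / F = 4.540 × 24.1 × 6 / 0.31 = 2118 mg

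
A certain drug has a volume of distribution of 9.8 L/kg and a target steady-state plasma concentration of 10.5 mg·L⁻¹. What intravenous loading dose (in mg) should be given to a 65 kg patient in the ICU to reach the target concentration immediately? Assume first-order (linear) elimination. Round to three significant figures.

6690 mg

Total Vd = 9.8 × 65 = 637.0 L
LD = Vd × C = 637.0 × 10.50 = 6689 mg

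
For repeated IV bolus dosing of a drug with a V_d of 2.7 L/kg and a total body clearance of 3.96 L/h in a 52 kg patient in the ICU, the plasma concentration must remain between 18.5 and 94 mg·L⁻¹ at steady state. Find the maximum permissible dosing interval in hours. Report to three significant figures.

57.6 h

Total Vd = 2.7 × 52 = 140.4 L
k = CL / Vd = 3.960 / 140.4 = 0.02821 h⁻¹
Between IV bolus doses, concentration decays as C = C₀·e^(−kτ), so C_peak/C_trough = e^(kτ).
τ_max = ln(C_peak/C_trough) / k = ln(94/18.5) / 0.02821 = 1.626 / 0.02821 = 57.64 h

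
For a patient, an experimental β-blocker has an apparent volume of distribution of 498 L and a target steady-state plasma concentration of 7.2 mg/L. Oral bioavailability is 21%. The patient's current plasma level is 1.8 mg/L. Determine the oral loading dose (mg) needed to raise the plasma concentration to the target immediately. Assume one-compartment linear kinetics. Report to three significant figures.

Concentration deficit ΔC = 7.2 − 1.8 = 5.400 mg/L
LD = Vd × ΔC / F = 498.0 × 5.400 / 0.21 = 12810 mg

12800 mg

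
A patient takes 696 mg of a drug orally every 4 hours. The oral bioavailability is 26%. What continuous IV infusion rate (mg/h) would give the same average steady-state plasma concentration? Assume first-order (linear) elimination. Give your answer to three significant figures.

45.2 mg/h

Equivalent systemic input: infusion rate = F·D/τ.
Rate = 0.26 × 696 / 4 = 45.24 mg/h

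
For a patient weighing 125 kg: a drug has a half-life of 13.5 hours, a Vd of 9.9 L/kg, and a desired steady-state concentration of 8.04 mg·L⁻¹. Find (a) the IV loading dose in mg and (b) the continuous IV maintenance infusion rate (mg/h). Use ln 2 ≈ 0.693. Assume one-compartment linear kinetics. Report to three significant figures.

(a) 9950 mg; (b) 511 mg/h

Vd = 9.9 L/kg × 125 kg = 1238 L
LD = Vd × C = 1238 × 8.04 = 9954 mg
CL = 0.693 × Vd / t½ = 0.693 × 1238 / 13.5 = 63.55 L/h
Infusion rate = CL × Css = 63.55 × 8.04 = 510.9 mg/h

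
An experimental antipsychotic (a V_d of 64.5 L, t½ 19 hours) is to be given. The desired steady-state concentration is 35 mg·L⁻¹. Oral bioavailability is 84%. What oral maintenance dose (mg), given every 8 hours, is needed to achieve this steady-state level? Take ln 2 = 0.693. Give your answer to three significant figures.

CL = 0.693 × Vd / t½ = 0.693 × 64.50 / 19 = 2.353 L/h
D = CL × Css × τ / F = 2.353 × 35 × 8 / 0.84 = 784.3 mg

784 mg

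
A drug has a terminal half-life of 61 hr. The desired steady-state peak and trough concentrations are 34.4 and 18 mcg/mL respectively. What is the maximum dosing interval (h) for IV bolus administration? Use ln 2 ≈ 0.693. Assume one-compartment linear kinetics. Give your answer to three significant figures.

k = 0.693 / t½ = 0.693 / 61 = 0.01136 h⁻¹
Between IV bolus doses, concentration decays as C = C₀·e^(−kτ), so C_peak/C_trough = e^(kτ).
τ_max = ln(C_peak/C_trough) / k = ln(34.4/18) / 0.01136 = 0.6477 / 0.01136 = 57.02 h

57.0 h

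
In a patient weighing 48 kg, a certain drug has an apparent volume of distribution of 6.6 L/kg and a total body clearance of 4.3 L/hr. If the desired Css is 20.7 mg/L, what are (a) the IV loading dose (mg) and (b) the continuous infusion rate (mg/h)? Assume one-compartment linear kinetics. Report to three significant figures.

Total Vd = 6.6 × 48 = 316.8 L
Loading: fill Vd to C_target → 316.8 L × 20.7 mg/L = 6558 mg
Maintenance: replace elimination → rate = CL × Css = 4.300 × 20.7 = 89.01 mg/h

(a) 6560 mg; (b) 89.0 mg/h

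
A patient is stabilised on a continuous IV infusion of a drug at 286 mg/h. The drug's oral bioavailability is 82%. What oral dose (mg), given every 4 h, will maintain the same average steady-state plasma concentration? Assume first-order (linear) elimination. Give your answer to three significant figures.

To maintain the same Css, the systemic dosing rate must be unchanged: F·D/τ = infusion rate.
D = rate × τ / F = 286 × 4 / 0.82 = 1395 mg

1400 mg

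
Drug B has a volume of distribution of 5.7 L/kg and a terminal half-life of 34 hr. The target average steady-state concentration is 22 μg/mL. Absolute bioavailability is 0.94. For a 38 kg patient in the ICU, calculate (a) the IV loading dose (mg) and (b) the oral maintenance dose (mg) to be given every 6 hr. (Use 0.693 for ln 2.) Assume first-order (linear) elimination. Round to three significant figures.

(a) 4770 mg; (b) 620 mg

Total Vd = 5.7 × 38 = 216.6 L
LD = Vd × C = 216.6 × 22 = 4765 mg
CL = 0.693 × Vd / t½ = 0.693 × 216.6 / 34 = 4.415 L/h
D = CL × Css × τ / F = 4.415 × 22 × 6 / 0.94 = 620.0 mg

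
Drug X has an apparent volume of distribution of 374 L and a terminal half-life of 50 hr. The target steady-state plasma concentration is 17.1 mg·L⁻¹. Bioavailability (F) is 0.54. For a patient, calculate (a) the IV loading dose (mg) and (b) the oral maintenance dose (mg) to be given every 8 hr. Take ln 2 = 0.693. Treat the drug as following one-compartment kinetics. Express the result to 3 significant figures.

(a) 6400 mg; (b) 1310 mg

LD = Vd × C = 374.0 × 17.1 = 6395 mg
CL = 0.693 × Vd / t½ = 0.693 × 374.0 / 50 = 5.184 L/h
D = CL × Css × τ / F = 5.184 × 17.1 × 8 / 0.54 = 1313 mg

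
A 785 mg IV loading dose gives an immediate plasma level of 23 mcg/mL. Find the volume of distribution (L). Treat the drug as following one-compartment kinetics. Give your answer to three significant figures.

34.1 L

Immediately after an IV bolus, C₀ = Dose / Vd, so Vd = Dose / C₀.
Vd = 785 / 23 = 34.13 L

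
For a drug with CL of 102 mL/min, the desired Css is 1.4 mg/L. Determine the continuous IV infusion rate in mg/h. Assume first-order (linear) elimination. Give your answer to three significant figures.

8.57 mg/h

Convert clearance: 102 mL/min × 60 min/h ÷ 1000 mL/L = 6.120 L/h
R₀ = 6.120 × 1.4 = 8.568 mg/h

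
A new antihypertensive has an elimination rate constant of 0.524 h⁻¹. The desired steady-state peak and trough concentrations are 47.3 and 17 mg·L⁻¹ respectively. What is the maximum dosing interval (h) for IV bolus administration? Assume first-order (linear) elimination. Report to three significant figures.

Between IV bolus doses, concentration decays as C = C₀·e^(−kτ), so C_peak/C_trough = e^(kτ).
τ_max = ln(C_peak/C_trough) / k = ln(47.3/17) / 0.5240 = 1.023 / 0.5240 = 1.952 h

1.95 h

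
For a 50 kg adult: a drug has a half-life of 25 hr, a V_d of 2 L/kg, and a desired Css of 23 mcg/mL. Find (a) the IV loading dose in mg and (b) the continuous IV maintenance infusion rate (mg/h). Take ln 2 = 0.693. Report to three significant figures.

(a) 2300 mg; (b) 63.8 mg/h

Vd(total) = 50 kg × 2 L/kg = 100.0 L
LD = Vd × C = 100.0 × 23 = 2300 mg
CL = 0.693 × Vd / t½ = 0.693 × 100.0 / 25 = 2.772 L/h
Infusion rate = CL × Css = 2.772 × 23 = 63.76 mg/h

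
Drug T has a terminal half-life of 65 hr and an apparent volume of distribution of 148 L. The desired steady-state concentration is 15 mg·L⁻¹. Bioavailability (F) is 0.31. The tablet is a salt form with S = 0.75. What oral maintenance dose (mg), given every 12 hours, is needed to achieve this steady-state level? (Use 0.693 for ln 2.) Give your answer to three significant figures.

1220 mg

CL = ln 2 · Vd / t½ = 0.693 × 148.0 / 65 = 1.578 L/h
D = CL × Css × τ / F / S = 1.578 × 15 × 12 / 0.31 / 0.75 = 1222 mg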